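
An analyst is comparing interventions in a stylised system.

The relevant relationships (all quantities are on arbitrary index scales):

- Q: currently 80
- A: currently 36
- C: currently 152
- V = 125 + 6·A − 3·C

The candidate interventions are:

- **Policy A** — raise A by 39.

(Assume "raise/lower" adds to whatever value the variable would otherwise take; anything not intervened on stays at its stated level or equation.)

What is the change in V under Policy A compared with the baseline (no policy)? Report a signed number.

Baseline:
  A = 36
  C = 152
  V = 125 + 6·36 − 3·152 = -115
Policy A (A + 39):
  A = 36 + 39 = 75
  C = 152
  V = 125 + 6·75 − 3·152 = 119
Change in V: 119 − (-115) = 234

234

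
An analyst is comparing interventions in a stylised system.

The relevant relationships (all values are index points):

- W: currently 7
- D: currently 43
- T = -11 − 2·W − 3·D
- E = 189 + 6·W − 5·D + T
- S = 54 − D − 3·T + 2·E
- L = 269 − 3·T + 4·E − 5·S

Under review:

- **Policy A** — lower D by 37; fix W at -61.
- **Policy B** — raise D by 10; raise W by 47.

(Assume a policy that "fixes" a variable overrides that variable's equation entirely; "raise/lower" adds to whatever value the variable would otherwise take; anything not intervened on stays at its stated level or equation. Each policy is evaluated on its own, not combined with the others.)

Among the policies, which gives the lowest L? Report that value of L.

Policy A (D − 37, W := -61):
  W = -61
  D = 43 − 37 = 6
  T = -11 − 2·(-61) − 3·6 = 93
  E = 189 + 6·(-61) − 5·6 + 93 = -114
  S = 54 − 6 − 3·93 + 2·(-114) = -459
  L = 269 − 3·93 + 4·(-114) − 5·(-459) = 1829
Policy B (D + 10, W + 47):
  W = 7 + 47 = 54
  D = 43 + 10 = 53
  T = -11 − 2·54 − 3·53 = -278
  E = 189 + 6·54 − 5·53 + (-278) = -30
  S = 54 − 53 − 3·(-278) + 2·(-30) = 775
  L = 269 − 3·(-278) + 4·(-30) − 5·775 = -2892
Comparing — Policy A: L=1829, Policy B: L=-2892. Lowest is -2892 (Policy B).

-2892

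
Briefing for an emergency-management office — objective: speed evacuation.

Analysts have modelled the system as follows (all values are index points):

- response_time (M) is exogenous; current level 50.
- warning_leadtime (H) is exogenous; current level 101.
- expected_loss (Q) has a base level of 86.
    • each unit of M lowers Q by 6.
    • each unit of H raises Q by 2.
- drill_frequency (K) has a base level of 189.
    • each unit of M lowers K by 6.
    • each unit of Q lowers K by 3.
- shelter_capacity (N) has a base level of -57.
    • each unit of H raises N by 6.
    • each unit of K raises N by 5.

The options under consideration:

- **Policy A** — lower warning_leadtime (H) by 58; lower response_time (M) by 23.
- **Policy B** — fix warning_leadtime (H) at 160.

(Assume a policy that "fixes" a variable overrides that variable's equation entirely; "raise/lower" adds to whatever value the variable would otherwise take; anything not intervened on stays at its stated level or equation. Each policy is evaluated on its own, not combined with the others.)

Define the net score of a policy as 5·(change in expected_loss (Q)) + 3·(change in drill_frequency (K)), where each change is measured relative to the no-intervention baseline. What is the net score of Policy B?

-472

Baseline:
  M = 50
  H = 101
  Q = 86 − 6·50 + 2·101 = -12
  K = 189 − 6·50 − 3·(-12) = -75
Policy B (H := 160):
  M = 50
  H = 160
  Q = 86 − 6·50 + 2·160 = 106
  K = 189 − 6·50 − 3·106 = -429
ΔQ = 106 − (-12) = 118; ΔK = -429 − (-75) = -354
Score = 5·118 + 3·(-354) = -472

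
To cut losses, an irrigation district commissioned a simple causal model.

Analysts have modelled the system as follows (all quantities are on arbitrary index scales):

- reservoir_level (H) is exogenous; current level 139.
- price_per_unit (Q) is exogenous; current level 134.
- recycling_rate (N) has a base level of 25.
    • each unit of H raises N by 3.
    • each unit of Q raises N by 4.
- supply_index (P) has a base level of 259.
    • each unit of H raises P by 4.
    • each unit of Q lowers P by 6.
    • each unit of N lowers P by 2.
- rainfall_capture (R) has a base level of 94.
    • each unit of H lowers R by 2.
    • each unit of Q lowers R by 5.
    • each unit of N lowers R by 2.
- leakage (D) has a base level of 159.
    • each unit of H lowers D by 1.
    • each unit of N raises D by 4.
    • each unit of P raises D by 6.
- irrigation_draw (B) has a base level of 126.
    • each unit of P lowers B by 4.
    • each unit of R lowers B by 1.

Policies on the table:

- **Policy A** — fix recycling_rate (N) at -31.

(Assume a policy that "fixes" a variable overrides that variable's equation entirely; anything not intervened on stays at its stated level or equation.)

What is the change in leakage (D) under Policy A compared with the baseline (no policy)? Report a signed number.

Baseline:
  H = 139
  Q = 134
  N = 25 + 3·139 + 4·134 = 978
  P = 259 + 4·139 − 6·134 − 2·978 = -1945
  D = 159 − 139 + 4·978 + 6·(-1945) = -7738
Policy A (N := -31):
  H = 139
  Q = 134
  N = -31
  P = 259 + 4·139 − 6·134 − 2·(-31) = 73
  D = 159 − 139 + 4·(-31) + 6·73 = 334
Change in D: 334 − (-7738) = 8072

8072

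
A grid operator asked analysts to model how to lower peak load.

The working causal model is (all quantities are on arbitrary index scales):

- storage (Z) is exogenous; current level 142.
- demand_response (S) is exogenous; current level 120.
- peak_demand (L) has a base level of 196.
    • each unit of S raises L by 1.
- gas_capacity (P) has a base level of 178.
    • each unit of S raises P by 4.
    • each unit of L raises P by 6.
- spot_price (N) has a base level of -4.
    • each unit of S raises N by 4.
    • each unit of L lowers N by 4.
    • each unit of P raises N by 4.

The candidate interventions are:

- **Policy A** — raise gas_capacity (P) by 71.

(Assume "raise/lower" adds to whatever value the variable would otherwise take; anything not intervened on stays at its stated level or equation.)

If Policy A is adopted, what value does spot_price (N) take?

Policy A (P + 71):
  S = 120
  L = 196 + 120 = 316
  P = 178 + 4·120 + 6·316 (+71 from intervention) = 2625
  N = -4 + 4·120 − 4·316 + 4·2625 = 9712

9712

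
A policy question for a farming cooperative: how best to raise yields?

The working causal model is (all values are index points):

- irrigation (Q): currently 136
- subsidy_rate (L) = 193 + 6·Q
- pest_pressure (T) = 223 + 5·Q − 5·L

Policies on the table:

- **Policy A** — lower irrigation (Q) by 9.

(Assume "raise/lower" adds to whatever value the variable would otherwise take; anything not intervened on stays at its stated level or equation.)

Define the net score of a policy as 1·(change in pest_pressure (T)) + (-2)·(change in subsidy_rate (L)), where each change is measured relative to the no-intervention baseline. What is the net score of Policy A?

333

Baseline:
  Q = 136
  L = 193 + 6·136 = 1009
  T = 223 + 5·136 − 5·1009 = -4142
Policy A (Q − 9):
  Q = 136 − 9 = 127
  L = 193 + 6·127 = 955
  T = 223 + 5·127 − 5·955 = -3917
ΔT = -3917 − (-4142) = 225; ΔL = 955 − 1009 = -54
Score = 1·225 + (-2)·(-54) = 333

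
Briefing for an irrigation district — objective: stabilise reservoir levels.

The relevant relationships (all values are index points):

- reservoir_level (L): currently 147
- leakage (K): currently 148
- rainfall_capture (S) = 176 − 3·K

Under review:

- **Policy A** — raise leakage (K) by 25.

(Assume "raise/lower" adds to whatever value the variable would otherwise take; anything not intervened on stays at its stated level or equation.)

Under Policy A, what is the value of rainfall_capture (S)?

Policy A (K + 25):
  K = 148 + 25 = 173
  S = 176 − 3·173 = -343

-343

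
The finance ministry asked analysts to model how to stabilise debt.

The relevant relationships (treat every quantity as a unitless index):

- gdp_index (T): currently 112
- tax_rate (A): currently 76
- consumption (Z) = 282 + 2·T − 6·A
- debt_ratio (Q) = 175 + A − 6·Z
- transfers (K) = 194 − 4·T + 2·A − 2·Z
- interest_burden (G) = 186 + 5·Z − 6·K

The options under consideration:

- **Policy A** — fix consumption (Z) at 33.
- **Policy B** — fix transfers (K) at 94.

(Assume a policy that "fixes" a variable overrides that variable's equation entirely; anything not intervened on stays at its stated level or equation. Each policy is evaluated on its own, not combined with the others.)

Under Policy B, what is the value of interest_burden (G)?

-128

Policy B (K := 94):
  T = 112
  A = 76
  Z = 282 + 2·112 − 6·76 = 50
  K = 94
  G = 186 + 5·50 − 6·94 = -128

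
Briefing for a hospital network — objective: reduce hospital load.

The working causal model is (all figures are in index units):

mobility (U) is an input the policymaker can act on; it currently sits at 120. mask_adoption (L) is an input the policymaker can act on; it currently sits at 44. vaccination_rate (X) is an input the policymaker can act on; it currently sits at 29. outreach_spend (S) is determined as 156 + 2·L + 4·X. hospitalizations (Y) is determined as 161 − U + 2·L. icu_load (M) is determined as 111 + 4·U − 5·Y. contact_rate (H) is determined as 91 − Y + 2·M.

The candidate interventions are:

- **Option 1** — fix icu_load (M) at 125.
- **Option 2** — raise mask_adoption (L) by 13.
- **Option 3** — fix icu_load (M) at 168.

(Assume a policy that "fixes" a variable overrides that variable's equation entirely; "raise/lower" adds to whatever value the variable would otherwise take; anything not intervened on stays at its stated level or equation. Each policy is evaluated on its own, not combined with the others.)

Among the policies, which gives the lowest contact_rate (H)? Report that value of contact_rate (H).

-432

Option 1 (M := 125):
  U = 120
  L = 44
  Y = 161 − 120 + 2·44 = 129
  M = 125
  H = 91 − 129 + 2·125 = 212
Option 2 (L + 13):
  U = 120
  L = 44 + 13 = 57
  Y = 161 − 120 + 2·57 = 155
  M = 111 + 4·120 − 5·155 = -184
  H = 91 − 155 + 2·(-184) = -432
Option 3 (M := 168):
  U = 120
  L = 44
  Y = 161 − 120 + 2·44 = 129
  M = 168
  H = 91 − 129 + 2·168 = 298
Comparing — Option 1: H=212, Option 2: H=-432, Option 3: H=298. Lowest is -432 (Option 2).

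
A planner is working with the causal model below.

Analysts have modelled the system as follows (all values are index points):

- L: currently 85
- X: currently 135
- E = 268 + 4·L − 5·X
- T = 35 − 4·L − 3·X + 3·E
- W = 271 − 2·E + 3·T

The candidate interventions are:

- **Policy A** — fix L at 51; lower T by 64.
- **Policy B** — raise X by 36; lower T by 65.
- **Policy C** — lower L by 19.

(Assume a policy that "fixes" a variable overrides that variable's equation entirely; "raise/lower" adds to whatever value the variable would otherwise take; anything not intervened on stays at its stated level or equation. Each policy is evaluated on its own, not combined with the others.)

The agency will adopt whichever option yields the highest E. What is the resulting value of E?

Policy A (L := 51, T − 64):
  L = 51
  X = 135
  E = 268 + 4·51 − 5·135 = -203
Policy B (X + 36, T − 65):
  L = 85
  X = 135 + 36 = 171
  E = 268 + 4·85 − 5·171 = -247
Policy C (L − 19):
  L = 85 − 19 = 66
  X = 135
  E = 268 + 4·66 − 5·135 = -143
Comparing — Policy A: E=-203, Policy B: E=-247, Policy C: E=-143. Highest is -143 (Policy C).

-143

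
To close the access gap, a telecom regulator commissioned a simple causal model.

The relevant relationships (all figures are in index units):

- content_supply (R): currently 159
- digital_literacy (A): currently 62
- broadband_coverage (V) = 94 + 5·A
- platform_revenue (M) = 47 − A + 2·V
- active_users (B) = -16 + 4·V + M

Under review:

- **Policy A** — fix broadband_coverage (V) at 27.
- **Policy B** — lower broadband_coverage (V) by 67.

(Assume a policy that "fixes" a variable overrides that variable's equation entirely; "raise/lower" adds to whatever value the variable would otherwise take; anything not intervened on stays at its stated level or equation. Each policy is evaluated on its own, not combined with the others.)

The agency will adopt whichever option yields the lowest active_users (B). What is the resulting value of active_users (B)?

131

Policy A (V := 27):
  A = 62
  V = 27
  M = 47 − 62 + 2·27 = 39
  B = -16 + 4·27 + 39 = 131
Policy B (V − 67):
  A = 62
  V = 94 + 5·62 (−67 from intervention) = 337
  M = 47 − 62 + 2·337 = 659
  B = -16 + 4·337 + 659 = 1991
Comparing — Policy A: B=131, Policy B: B=1991. Lowest is 131 (Policy A).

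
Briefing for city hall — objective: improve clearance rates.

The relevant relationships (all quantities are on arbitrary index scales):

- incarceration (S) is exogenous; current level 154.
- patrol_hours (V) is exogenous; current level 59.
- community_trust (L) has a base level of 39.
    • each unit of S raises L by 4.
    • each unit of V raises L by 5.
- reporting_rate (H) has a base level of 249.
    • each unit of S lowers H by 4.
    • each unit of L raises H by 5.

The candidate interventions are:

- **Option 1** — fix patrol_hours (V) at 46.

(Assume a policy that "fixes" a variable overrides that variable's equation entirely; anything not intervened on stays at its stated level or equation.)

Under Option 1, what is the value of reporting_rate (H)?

Option 1 (V := 46):
  S = 154
  V = 46
  L = 39 + 4·154 + 5·46 = 885
  H = 249 − 4·154 + 5·885 = 4058

4058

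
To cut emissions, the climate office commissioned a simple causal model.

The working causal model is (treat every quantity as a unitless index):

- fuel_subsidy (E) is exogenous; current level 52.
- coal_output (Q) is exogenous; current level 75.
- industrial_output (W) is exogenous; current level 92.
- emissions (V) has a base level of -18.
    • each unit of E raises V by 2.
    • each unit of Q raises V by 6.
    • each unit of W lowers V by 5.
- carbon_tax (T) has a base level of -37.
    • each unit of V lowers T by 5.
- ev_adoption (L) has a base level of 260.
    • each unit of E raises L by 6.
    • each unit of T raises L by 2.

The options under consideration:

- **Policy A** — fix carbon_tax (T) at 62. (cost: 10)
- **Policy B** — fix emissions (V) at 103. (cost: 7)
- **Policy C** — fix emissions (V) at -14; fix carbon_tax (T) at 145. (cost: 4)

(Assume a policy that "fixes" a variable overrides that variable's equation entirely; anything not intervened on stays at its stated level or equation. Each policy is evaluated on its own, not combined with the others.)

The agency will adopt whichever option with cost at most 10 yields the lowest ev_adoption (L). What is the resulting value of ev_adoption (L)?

Policy A (T := 62):
  E = 52
  Q = 75
  W = 92
  V = -18 + 2·52 + 6·75 − 5·92 = 76
  T = 62
  L = 260 + 6·52 + 2·62 = 696
Policy B (V := 103):
  E = 52
  Q = 75
  W = 92
  V = 103
  T = -37 − 5·103 = -552
  L = 260 + 6·52 + 2·(-552) = -532
Policy C (V := -14, T := 145):
  E = 52
  Q = 75
  W = 92
  V = -14
  T = 145
  L = 260 + 6·52 + 2·145 = 862
Comparing — Policy A: L=696, Policy B: L=-532, Policy C: L=862. Lowest is -532 (Policy B).

-532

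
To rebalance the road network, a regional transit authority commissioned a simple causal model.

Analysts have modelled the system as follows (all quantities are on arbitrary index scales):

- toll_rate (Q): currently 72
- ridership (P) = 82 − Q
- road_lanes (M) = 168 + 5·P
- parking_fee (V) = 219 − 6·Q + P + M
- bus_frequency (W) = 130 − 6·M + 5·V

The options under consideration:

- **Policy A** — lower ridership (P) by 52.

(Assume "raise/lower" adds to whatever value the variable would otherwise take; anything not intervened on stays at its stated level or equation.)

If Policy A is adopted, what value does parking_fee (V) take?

-297

Policy A (P − 52):
  Q = 72
  P = 82 − 72 (−52 from intervention) = -42
  M = 168 + 5·(-42) = -42
  V = 219 − 6·72 + (-42) + (-42) = -297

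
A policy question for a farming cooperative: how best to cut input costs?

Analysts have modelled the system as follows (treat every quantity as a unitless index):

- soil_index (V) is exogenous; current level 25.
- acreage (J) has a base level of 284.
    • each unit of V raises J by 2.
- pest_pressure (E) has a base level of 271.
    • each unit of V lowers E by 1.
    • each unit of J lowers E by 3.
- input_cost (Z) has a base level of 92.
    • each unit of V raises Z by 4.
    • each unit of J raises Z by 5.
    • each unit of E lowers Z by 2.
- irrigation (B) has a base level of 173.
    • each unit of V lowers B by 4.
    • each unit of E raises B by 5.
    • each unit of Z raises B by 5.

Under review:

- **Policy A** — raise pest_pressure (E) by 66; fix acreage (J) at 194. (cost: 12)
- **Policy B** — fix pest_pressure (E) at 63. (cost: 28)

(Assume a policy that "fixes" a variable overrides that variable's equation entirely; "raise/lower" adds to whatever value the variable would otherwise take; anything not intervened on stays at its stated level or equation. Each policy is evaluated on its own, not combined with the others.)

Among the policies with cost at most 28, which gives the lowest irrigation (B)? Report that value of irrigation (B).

7233

Policy A (E + 66, J := 194):
  V = 25
  J = 194
  E = 271 − 25 − 3·194 (+66 from intervention) = -270
  Z = 92 + 4·25 + 5·194 − 2·(-270) = 1702
  B = 173 − 4·25 + 5·(-270) + 5·1702 = 7233
Policy B (E := 63):
  V = 25
  J = 284 + 2·25 = 334
  E = 63
  Z = 92 + 4·25 + 5·334 − 2·63 = 1736
  B = 173 − 4·25 + 5·63 + 5·1736 = 9068
Comparing — Policy A: B=7233, Policy B: B=9068. Lowest is 7233 (Policy A).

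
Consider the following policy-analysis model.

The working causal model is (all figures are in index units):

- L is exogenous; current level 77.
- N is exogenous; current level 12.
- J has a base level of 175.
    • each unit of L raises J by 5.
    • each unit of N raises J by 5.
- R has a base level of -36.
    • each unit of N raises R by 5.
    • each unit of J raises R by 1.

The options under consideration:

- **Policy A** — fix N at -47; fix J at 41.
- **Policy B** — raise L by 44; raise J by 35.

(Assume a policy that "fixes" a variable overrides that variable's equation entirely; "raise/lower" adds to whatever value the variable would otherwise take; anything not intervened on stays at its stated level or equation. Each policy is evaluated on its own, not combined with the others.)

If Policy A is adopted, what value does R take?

-230

Policy A (N := -47, J := 41):
  L = 77
  N = -47
  J = 41
  R = -36 + 5·(-47) + 41 = -230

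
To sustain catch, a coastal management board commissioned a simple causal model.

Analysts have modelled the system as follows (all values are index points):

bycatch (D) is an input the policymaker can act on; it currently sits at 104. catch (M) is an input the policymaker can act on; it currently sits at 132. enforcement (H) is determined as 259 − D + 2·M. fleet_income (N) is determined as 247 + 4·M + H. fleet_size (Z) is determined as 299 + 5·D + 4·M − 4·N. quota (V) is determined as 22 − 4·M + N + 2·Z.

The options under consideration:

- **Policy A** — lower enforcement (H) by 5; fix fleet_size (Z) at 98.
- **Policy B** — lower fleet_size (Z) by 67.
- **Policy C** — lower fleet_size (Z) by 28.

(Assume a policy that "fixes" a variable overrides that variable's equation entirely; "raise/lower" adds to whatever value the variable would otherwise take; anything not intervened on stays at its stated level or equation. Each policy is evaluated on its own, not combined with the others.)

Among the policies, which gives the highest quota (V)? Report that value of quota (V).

Policy A (H − 5, Z := 98):
  D = 104
  M = 132
  H = 259 − 104 + 2·132 (−5 from intervention) = 414
  N = 247 + 4·132 + 414 = 1189
  Z = 98
  V = 22 − 4·132 + 1189 + 2·98 = 879
Policy B (Z − 67):
  D = 104
  M = 132
  H = 259 − 104 + 2·132 = 419
  N = 247 + 4·132 + 419 = 1194
  Z = 299 + 5·104 + 4·132 − 4·1194 (−67 from intervention) = -3496
  V = 22 − 4·132 + 1194 + 2·(-3496) = -6304
Policy C (Z − 28):
  D = 104
  M = 132
  H = 259 − 104 + 2·132 = 419
  N = 247 + 4·132 + 419 = 1194
  Z = 299 + 5·104 + 4·132 − 4·1194 (−28 from intervention) = -3457
  V = 22 − 4·132 + 1194 + 2·(-3457) = -6226
Comparing — Policy A: V=879, Policy B: V=-6304, Policy C: V=-6226. Highest is 879 (Policy A).

879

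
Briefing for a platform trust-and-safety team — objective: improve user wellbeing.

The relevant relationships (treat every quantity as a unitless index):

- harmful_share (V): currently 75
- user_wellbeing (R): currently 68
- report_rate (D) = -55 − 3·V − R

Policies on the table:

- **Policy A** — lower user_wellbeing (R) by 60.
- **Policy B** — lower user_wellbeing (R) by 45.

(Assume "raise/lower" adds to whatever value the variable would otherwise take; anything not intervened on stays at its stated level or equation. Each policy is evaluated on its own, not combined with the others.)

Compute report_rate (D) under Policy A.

Policy A (R − 60):
  V = 75
  R = 68 − 60 = 8
  D = -55 − 3·75 − 8 = -288

-288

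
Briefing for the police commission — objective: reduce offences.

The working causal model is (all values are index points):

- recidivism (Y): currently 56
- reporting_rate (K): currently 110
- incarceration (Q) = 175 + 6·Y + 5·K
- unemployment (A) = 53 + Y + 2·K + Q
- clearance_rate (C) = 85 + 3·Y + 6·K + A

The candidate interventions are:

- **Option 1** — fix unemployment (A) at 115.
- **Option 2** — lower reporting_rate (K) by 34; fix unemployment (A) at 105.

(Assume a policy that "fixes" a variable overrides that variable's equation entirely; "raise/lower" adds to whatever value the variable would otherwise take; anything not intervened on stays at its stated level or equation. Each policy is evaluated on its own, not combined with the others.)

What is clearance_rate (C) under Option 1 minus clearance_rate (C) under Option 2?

Option 1 (A := 115):
  Y = 56
  K = 110
  Q = 175 + 6·56 + 5·110 = 1061
  A = 115
  C = 85 + 3·56 + 6·110 + 115 = 1028
Option 2 (K − 34, A := 105):
  Y = 56
  K = 110 − 34 = 76
  Q = 175 + 6·56 + 5·76 = 891
  A = 105
  C = 85 + 3·56 + 6·76 + 105 = 814
C: 1028 − 814 = 214

214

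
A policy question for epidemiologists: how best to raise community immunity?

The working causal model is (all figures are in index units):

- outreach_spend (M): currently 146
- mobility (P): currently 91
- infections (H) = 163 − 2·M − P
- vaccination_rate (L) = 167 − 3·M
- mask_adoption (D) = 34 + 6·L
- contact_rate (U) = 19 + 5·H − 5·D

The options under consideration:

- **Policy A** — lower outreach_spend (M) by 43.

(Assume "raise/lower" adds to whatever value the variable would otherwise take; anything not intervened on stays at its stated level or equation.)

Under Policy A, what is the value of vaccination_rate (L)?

Policy A (M − 43):
  M = 146 − 43 = 103
  L = 167 − 3·103 = -142

-142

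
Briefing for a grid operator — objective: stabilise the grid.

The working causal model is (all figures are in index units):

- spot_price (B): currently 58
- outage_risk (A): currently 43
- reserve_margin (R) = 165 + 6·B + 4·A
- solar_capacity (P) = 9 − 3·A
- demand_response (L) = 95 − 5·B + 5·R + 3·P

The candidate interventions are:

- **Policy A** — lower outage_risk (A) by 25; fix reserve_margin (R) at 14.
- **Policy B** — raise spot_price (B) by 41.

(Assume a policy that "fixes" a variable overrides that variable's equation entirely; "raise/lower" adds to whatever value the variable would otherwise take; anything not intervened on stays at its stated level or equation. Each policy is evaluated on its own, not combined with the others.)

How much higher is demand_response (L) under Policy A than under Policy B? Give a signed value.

Policy A (A − 25, R := 14):
  B = 58
  A = 43 − 25 = 18
  R = 14
  P = 9 − 3·18 = -45
  L = 95 − 5·58 + 5·14 + 3·(-45) = -260
Policy B (B + 41):
  B = 58 + 41 = 99
  A = 43
  R = 165 + 6·99 + 4·43 = 931
  P = 9 − 3·43 = -120
  L = 95 − 5·99 + 5·931 + 3·(-120) = 3895
L: -260 − 3895 = -4155

-4155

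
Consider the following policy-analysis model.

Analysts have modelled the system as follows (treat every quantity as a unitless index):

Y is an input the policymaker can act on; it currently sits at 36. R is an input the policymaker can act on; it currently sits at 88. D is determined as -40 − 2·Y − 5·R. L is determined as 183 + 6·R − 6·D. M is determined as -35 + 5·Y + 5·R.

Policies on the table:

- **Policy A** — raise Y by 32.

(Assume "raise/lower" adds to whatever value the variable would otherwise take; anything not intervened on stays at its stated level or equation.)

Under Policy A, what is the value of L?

4407

Policy A (Y + 32):
  Y = 36 + 32 = 68
  R = 88
  D = -40 − 2·68 − 5·88 = -616
  L = 183 + 6·88 − 6·(-616) = 4407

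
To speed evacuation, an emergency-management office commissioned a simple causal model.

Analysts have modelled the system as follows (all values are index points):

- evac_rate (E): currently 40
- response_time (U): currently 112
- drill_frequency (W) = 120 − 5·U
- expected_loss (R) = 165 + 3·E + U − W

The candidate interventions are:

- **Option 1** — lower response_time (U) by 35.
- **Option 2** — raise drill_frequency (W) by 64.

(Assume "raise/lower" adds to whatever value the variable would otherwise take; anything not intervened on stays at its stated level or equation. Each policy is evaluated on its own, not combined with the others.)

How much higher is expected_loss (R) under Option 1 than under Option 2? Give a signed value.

-146

Option 1 (U − 35):
  E = 40
  U = 112 − 35 = 77
  W = 120 − 5·77 = -265
  R = 165 + 3·40 + 77 − (-265) = 627
Option 2 (W + 64):
  E = 40
  U = 112
  W = 120 − 5·112 (+64 from intervention) = -376
  R = 165 + 3·40 + 112 − (-376) = 773
R: 627 − 773 = -146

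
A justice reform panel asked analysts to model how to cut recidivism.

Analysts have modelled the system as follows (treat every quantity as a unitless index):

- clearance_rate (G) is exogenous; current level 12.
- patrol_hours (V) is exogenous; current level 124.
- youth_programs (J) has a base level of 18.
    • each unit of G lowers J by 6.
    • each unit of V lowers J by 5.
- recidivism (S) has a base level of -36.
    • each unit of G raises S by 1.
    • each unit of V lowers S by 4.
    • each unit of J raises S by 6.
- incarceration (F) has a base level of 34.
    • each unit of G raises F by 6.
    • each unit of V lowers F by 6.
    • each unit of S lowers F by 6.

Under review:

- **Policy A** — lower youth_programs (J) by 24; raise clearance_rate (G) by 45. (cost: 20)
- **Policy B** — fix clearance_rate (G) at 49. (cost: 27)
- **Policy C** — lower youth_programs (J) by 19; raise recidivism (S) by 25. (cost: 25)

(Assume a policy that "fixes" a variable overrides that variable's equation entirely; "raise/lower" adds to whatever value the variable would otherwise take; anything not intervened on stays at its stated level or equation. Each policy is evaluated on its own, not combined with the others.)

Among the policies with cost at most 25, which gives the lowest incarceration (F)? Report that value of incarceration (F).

27280

Policy A (J − 24, G + 45):
  G = 12 + 45 = 57
  V = 124
  J = 18 − 6·57 − 5·124 (−24 from intervention) = -968
  S = -36 + 57 − 4·124 + 6·(-968) = -6283
  F = 34 + 6·57 − 6·124 − 6·(-6283) = 37330
Policy C (J − 19, S + 25):
  G = 12
  V = 124
  J = 18 − 6·12 − 5·124 (−19 from intervention) = -693
  S = -36 + 12 − 4·124 + 6·(-693) (+25 from intervention) = -4653
  F = 34 + 6·12 − 6·124 − 6·(-4653) = 27280
Comparing — Policy A: F=37330, Policy C: F=27280. Lowest is 27280 (Policy C).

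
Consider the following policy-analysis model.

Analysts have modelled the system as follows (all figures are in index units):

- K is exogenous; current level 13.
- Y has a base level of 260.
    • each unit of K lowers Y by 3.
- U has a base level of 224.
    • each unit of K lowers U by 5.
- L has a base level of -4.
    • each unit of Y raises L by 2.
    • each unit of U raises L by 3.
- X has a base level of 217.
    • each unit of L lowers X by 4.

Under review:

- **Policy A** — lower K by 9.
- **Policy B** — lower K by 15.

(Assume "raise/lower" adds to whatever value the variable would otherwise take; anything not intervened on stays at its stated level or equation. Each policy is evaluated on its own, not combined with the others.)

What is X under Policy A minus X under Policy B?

Policy A (K − 9):
  K = 13 − 9 = 4
  Y = 260 − 3·4 = 248
  U = 224 − 5·4 = 204
  L = -4 + 2·248 + 3·204 = 1104
  X = 217 − 4·1104 = -4199
Policy B (K − 15):
  K = 13 − 15 = -2
  Y = 260 − 3·(-2) = 266
  U = 224 − 5·(-2) = 234
  L = -4 + 2·266 + 3·234 = 1230
  X = 217 − 4·1230 = -4703
X: -4199 − (-4703) = 504

504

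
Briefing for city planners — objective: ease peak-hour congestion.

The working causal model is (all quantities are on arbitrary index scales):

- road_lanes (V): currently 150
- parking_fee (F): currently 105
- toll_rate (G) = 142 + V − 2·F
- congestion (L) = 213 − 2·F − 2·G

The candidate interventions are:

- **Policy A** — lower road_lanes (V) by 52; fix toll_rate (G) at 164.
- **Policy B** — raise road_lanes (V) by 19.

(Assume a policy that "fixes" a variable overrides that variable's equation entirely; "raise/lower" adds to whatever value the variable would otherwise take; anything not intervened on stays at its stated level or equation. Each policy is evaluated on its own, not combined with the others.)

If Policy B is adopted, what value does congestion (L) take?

Policy B (V + 19):
  V = 150 + 19 = 169
  F = 105
  G = 142 + 169 − 2·105 = 101
  L = 213 − 2·105 − 2·101 = -199

-199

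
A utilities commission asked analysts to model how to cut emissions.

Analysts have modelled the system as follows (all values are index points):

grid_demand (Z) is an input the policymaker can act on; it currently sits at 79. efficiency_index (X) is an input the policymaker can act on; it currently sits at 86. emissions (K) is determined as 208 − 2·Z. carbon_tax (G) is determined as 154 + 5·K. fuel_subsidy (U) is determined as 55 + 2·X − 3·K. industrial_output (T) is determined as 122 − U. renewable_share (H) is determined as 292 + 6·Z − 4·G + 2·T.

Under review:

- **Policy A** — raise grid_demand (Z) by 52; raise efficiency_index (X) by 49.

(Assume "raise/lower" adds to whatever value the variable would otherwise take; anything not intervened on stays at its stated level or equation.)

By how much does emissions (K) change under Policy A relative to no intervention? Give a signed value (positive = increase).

-104

Baseline:
  Z = 79
  K = 208 − 2·79 = 50
Policy A (Z + 52, X + 49):
  Z = 79 + 52 = 131
  K = 208 − 2·131 = -54
Change in K: -54 − 50 = -104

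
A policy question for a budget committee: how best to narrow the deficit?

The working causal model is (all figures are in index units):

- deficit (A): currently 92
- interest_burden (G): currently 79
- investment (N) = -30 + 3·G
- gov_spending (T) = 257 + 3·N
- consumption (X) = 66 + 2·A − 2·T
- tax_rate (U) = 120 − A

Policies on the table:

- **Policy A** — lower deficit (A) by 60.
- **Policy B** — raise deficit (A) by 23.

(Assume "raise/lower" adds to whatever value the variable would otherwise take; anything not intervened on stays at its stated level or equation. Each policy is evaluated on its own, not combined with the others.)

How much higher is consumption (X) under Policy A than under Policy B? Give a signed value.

Policy A (A − 60):
  A = 92 − 60 = 32
  G = 79
  N = -30 + 3·79 = 207
  T = 257 + 3·207 = 878
  X = 66 + 2·32 − 2·878 = -1626
Policy B (A + 23):
  A = 92 + 23 = 115
  G = 79
  N = -30 + 3·79 = 207
  T = 257 + 3·207 = 878
  X = 66 + 2·115 − 2·878 = -1460
X: -1626 − (-1460) = -166

-166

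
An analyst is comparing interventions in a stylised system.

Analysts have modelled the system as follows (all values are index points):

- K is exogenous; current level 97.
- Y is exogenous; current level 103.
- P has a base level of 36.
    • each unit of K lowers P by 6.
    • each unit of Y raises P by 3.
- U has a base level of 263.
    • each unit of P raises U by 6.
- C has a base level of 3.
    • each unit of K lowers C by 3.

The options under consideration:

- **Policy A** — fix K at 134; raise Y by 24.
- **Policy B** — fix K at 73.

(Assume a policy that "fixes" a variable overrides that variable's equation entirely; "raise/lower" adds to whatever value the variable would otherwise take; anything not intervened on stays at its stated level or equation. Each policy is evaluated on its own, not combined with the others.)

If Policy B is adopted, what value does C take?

Policy B (K := 73):
  K = 73
  C = 3 − 3·73 = -216

-216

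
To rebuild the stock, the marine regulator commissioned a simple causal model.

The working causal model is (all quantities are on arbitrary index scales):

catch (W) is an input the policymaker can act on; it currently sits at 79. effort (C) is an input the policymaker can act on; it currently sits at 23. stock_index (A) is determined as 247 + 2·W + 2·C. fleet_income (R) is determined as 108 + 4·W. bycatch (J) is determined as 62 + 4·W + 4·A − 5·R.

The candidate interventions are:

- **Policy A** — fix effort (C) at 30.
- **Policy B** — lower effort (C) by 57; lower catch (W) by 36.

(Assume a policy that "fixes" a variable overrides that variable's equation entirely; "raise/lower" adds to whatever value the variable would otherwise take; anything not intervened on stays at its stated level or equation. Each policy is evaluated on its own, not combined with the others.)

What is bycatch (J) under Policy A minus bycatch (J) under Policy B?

224

Policy A (C := 30):
  W = 79
  C = 30
  A = 247 + 2·79 + 2·30 = 465
  R = 108 + 4·79 = 424
  J = 62 + 4·79 + 4·465 − 5·424 = 118
Policy B (C − 57, W − 36):
  W = 79 − 36 = 43
  C = 23 − 57 = -34
  A = 247 + 2·43 + 2·(-34) = 265
  R = 108 + 4·43 = 280
  J = 62 + 4·43 + 4·265 − 5·280 = -106
J: 118 − (-106) = 224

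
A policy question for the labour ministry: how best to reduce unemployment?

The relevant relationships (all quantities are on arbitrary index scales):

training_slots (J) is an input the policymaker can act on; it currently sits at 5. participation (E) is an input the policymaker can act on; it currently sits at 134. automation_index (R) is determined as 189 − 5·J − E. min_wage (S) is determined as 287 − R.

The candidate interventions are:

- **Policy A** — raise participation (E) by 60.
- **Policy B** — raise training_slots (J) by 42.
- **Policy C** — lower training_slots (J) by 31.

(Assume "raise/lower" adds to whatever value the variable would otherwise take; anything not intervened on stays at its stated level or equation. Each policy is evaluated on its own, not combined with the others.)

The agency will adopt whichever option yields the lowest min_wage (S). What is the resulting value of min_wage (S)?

102

Policy A (E + 60):
  J = 5
  E = 134 + 60 = 194
  R = 189 − 5·5 − 194 = -30
  S = 287 − (-30) = 317
Policy B (J + 42):
  J = 5 + 42 = 47
  E = 134
  R = 189 − 5·47 − 134 = -180
  S = 287 − (-180) = 467
Policy C (J − 31):
  J = 5 − 31 = -26
  E = 134
  R = 189 − 5·(-26) − 134 = 185
  S = 287 − 185 = 102
Comparing — Policy A: S=317, Policy B: S=467, Policy C: S=102. Lowest is 102 (Policy C).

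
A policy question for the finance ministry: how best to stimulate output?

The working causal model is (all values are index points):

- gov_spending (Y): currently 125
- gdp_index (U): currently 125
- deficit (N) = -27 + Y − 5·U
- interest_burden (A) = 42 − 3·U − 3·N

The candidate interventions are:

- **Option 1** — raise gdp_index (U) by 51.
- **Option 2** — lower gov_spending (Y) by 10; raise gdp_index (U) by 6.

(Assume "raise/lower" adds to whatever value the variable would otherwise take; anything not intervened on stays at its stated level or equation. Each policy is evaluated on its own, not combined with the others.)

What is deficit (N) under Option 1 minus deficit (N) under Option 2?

Option 1 (U + 51):
  Y = 125
  U = 125 + 51 = 176
  N = -27 + 125 − 5·176 = -782
Option 2 (Y − 10, U + 6):
  Y = 125 − 10 = 115
  U = 125 + 6 = 131
  N = -27 + 115 − 5·131 = -567
N: -782 − (-567) = -215

-215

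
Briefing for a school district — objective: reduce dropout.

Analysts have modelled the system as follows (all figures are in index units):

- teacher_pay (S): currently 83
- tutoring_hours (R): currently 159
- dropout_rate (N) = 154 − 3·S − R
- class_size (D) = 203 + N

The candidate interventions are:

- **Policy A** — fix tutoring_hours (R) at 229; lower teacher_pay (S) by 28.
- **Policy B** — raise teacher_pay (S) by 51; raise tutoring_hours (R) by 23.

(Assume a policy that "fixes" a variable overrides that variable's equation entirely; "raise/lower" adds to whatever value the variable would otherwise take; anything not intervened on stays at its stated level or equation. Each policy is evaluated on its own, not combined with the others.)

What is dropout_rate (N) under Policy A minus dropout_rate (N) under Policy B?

Policy A (R := 229, S − 28):
  S = 83 − 28 = 55
  R = 229
  N = 154 − 3·55 − 229 = -240
Policy B (S + 51, R + 23):
  S = 83 + 51 = 134
  R = 159 + 23 = 182
  N = 154 − 3·134 − 182 = -430
N: -240 − (-430) = 190

190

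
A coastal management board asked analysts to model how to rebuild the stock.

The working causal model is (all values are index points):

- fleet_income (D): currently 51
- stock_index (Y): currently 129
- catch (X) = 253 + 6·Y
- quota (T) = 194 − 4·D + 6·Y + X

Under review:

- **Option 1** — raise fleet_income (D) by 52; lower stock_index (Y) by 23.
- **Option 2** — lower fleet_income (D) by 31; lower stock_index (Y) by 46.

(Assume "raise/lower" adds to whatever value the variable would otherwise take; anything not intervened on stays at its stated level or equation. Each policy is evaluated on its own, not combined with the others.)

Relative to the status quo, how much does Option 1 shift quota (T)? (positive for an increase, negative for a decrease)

Baseline:
  D = 51
  Y = 129
  X = 253 + 6·129 = 1027
  T = 194 − 4·51 + 6·129 + 1027 = 1791
Option 1 (D + 52, Y − 23):
  D = 51 + 52 = 103
  Y = 129 − 23 = 106
  X = 253 + 6·106 = 889
  T = 194 − 4·103 + 6·106 + 889 = 1307
Change in T: 1307 − 1791 = -484

-484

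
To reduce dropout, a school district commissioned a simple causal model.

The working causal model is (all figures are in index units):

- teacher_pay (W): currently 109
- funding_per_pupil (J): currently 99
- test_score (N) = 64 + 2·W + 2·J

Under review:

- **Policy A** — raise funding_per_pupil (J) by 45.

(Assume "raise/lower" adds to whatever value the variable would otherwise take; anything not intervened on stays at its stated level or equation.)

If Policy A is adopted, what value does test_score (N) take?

570

Policy A (J + 45):
  W = 109
  J = 99 + 45 = 144
  N = 64 + 2·109 + 2·144 = 570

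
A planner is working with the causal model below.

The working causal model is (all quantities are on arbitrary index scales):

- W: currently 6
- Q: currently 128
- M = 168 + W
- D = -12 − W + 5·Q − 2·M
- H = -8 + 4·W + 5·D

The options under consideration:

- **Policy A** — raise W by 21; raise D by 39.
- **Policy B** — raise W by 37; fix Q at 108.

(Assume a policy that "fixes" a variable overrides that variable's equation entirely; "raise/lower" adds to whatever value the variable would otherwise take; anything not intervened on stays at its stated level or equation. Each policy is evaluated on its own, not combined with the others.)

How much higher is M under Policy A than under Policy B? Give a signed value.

Policy A (W + 21, D + 39):
  W = 6 + 21 = 27
  M = 168 + 27 = 195
Policy B (W + 37, Q := 108):
  W = 6 + 37 = 43
  M = 168 + 43 = 211
M: 195 − 211 = -16

-16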